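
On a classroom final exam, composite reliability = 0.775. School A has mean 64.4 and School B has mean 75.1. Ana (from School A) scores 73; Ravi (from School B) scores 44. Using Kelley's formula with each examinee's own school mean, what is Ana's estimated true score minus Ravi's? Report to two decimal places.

20.07

T̂_Ana = 0.775(73) + 0.225(64.4) = 71.0650
T̂_Ravi = 0.775(44) + 0.225(75.1) = 50.9975
Difference = 71.0650 − 50.9975 = 20.0675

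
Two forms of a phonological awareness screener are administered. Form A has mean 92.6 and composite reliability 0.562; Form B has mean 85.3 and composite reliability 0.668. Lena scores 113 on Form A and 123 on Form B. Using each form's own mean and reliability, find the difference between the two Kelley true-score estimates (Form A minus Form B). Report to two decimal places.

T̂_A = 0.562(113) + 0.438(92.6) = 104.0648
T̂_B = 0.668(123) + 0.332(85.3) = 110.4836
T̂_A − T̂_B = -6.4188

-6.42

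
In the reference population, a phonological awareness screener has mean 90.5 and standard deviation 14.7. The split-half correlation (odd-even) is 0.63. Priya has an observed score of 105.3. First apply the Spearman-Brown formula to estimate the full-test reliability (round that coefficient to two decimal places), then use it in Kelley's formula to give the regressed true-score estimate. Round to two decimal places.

101.90

Spearman-Brown: ρ = 2r/(1 + r) = 2(0.63)/(1 + 0.63) = 1.260/1.63 = 0.7730 → 0.77
T̂ = 0.77(105.3) + 0.23(90.5) = 81.081 + 20.815 = 101.896 → 101.90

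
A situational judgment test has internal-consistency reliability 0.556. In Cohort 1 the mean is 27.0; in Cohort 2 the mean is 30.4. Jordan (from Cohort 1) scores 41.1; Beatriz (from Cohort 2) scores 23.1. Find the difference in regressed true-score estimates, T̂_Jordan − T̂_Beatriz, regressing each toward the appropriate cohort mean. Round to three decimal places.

T̂_Jordan = 0.556(41.1) + 0.444(27.0) = 34.83960
T̂_Beatriz = 0.556(23.1) + 0.444(30.4) = 26.34120
Difference = 34.83960 − 26.34120 = 8.49840

8.498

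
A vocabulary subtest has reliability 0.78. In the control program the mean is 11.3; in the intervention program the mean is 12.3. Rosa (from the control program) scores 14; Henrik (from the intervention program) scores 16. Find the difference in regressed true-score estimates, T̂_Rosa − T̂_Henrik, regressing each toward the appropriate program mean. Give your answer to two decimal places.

T̂_Rosa = 0.78(14) + 0.22(11.3) = 13.4060
T̂_Henrik = 0.78(16) + 0.22(12.3) = 15.1860
Difference = 13.4060 − 15.1860 = -1.7800

-1.78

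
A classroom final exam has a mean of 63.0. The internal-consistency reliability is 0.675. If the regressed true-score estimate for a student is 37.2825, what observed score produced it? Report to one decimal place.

24.9

T̂ = ρX + (1 − ρ)μ  ⇒  X = (T̂ − (1 − ρ)μ) / ρ
X = (37.2825 − 0.325 × 63.0) / 0.675 = (37.2825 − 20.4750) / 0.675 = 16.8075 / 0.675 = 24.900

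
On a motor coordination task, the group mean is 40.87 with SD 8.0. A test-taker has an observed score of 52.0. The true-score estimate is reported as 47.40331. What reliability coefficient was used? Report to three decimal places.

0.587

T̂ = ρX + (1 − ρ)μ  ⇒  T̂ − μ = ρ(X − μ)
ρ = (T̂ − μ)/(X − μ) = (47.40331 − 40.87) / (52.0 − 40.87) = 6.53331 / 11.13 = 0.58700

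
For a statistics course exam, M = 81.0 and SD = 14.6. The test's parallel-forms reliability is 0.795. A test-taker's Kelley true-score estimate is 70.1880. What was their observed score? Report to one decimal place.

T̂ = ρX + (1 − ρ)μ  ⇒  X = (T̂ − (1 − ρ)μ) / ρ
X = (70.1880 − 0.205 × 81.0) / 0.795 = (70.1880 − 16.6050) / 0.795 = 53.5830 / 0.795 = 67.400

67.4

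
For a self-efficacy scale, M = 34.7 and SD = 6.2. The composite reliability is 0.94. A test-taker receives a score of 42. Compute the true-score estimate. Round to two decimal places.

T̂ = ρX + (1 − ρ)μ
  = 0.94 × 42 + 0.06 × 34.7
  = 39.48 + 2.082
  = 41.562
  ≈ 41.56

41.56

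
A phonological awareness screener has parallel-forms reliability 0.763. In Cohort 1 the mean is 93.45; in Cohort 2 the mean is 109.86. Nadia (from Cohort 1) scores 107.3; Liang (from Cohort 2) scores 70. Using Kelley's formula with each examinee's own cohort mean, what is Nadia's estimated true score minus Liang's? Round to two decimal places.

24.57

T̂_Nadia = 0.763(107.3) + 0.237(93.45) = 104.0175
T̂_Liang = 0.763(70) + 0.237(109.86) = 79.4468
Difference = 104.0175 − 79.4468 = 24.5707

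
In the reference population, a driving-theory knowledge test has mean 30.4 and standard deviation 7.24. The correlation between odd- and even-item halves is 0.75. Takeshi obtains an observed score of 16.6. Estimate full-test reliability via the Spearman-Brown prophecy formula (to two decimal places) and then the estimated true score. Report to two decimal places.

18.53

Spearman-Brown: ρ = 2r/(1 + r) = 2(0.75)/(1 + 0.75) = 1.500/1.75 = 0.8571 → 0.86
T̂ = 0.86(16.6) + 0.14(30.4) = 14.276 + 4.256 = 18.532 → 18.53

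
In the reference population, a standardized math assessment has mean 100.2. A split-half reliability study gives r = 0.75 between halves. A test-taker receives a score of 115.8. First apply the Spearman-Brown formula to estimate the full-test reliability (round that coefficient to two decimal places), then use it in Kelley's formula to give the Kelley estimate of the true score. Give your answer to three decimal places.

Spearman-Brown: ρ = 2r/(1 + r) = 2(0.75)/(1 + 0.75) = 1.500/1.75 = 0.8571 → 0.86
Weight the observed score by reliability and the mean by (1 − reliability): T̂ = 0.86·115.8 + 0.14·100.2 = 99.588 + 14.028 = 113.6160.

113.616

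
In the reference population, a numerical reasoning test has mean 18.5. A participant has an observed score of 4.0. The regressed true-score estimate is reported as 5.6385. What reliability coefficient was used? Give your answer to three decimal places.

T̂ = ρX + (1 − ρ)μ  ⇒  T̂ − μ = ρ(X − μ)
ρ = (T̂ − μ)/(X − μ) = (5.6385 − 18.5) / (4.0 − 18.5) = -12.8615 / -14.5 = 0.88700

0.887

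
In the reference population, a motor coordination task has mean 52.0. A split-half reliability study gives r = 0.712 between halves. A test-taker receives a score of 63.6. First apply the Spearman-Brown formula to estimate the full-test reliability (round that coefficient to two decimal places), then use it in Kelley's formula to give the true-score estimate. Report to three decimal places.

61.628

Spearman-Brown: ρ = 2r/(1 + r) = 2(0.712)/(1 + 0.712) = 1.4240/1.712 = 0.8318 → 0.83
T̂ = 0.83(63.6) + 0.17(52.0) = 52.788 + 8.840 = 61.6280 → 61.628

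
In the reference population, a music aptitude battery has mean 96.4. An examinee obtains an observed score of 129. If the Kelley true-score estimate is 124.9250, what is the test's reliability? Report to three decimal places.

0.875

T̂ = ρX + (1 − ρ)μ  ⇒  T̂ − μ = ρ(X − μ)
ρ = (T̂ − μ)/(X − μ) = (124.9250 − 96.4) / (129 − 96.4) = 28.5250 / 32.6 = 0.87500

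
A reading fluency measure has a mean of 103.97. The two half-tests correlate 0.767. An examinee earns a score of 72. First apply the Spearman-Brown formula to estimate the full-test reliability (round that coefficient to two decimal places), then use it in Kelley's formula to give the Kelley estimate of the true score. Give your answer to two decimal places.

Spearman-Brown: ρ = 2r/(1 + r) = 2(0.767)/(1 + 0.767) = 1.5340/1.767 = 0.8681 → 0.87
T̂ = 0.87(72) + 0.13(103.97) = 62.64 + 13.5161 = 76.156 → 76.16

76.16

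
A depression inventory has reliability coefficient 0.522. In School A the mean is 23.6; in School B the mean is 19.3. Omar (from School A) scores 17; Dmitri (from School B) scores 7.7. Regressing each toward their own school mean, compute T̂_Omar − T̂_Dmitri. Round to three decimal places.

6.910

T̂_Omar = 0.522(17) + 0.478(23.6) = 20.15480
T̂_Dmitri = 0.522(7.7) + 0.478(19.3) = 13.24480
Difference = 20.15480 − 13.24480 = 6.91000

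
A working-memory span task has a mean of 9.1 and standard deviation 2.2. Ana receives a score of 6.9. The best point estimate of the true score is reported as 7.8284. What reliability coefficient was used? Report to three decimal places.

T̂ = ρX + (1 − ρ)μ  ⇒  T̂ − μ = ρ(X − μ)
ρ = (T̂ − μ)/(X − μ) = (7.8284 − 9.1) / (6.9 − 9.1) = -1.2716 / -2.2 = 0.57800

0.578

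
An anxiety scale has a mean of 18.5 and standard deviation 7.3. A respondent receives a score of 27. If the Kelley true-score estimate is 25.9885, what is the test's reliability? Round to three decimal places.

T̂ = ρX + (1 − ρ)μ  ⇒  T̂ − μ = ρ(X − μ)
ρ = (T̂ − μ)/(X − μ) = (25.9885 − 18.5) / (27 − 18.5) = 7.4885 / 8.5 = 0.88100

0.881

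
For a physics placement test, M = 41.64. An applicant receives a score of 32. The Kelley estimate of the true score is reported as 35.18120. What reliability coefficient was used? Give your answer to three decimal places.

T̂ = ρX + (1 − ρ)μ  ⇒  T̂ − μ = ρ(X − μ)
ρ = (T̂ − μ)/(X − μ) = (35.18120 − 41.64) / (32 − 41.64) = -6.45880 / -9.64 = 0.67000

0.670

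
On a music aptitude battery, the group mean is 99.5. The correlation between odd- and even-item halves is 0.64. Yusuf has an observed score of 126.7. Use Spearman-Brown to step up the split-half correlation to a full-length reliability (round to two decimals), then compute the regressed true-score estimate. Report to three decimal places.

Spearman-Brown: ρ = 2r/(1 + r) = 2(0.64)/(1 + 0.64) = 1.280/1.64 = 0.7805 → 0.78
T̂ = ρX + (1 − ρ)μ
  = 0.78 × 126.7 + 0.22 × 99.5
  = 98.826 + 21.890
  = 120.7160
  ≈ 120.716

120.716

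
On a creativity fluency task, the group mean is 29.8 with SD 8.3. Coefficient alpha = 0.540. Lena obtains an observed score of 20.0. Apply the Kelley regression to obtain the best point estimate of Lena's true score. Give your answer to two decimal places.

T̂ = ρX + (1 − ρ)μ
  = 0.540 × 20.0 + 0.460 × 29.8
  = 10.8000 + 13.7080
  = 24.508
  ≈ 24.51

24.51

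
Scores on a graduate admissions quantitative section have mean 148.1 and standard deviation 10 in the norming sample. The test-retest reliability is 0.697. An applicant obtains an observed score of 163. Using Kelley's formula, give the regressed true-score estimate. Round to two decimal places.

Weight the observed score by reliability and the mean by (1 − reliability): T̂ = 0.697·163 + 0.303·148.1 = 113.611 + 44.8743 = 158.485.

158.49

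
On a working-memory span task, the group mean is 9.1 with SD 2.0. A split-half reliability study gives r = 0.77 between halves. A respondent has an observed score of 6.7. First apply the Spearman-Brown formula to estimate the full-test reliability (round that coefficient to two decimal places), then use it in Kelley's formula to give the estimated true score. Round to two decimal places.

7.01

Spearman-Brown: ρ = 2r/(1 + r) = 2(0.77)/(1 + 0.77) = 1.540/1.77 = 0.8701 → 0.87
Regress the observed score toward the mean by the unreliability: T̂ = 0.87·6.7 + 0.13·9.1 = 5.829 + 1.183 = 7.012.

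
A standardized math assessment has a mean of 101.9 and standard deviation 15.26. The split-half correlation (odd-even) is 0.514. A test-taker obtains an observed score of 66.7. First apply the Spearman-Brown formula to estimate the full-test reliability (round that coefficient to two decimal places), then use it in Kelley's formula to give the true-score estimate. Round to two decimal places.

77.96

Spearman-Brown: ρ = 2r/(1 + r) = 2(0.514)/(1 + 0.514) = 1.0280/1.514 = 0.6790 → 0.68
T̂ = 0.68(66.7) + 0.32(101.9) = 45.356 + 32.608 = 77.964 → 77.96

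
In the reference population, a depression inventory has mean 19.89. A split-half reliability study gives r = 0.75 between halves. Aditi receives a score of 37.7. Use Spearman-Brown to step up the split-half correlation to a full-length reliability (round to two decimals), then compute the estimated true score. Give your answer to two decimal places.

35.21

Spearman-Brown: ρ = 2r/(1 + r) = 2(0.75)/(1 + 0.75) = 1.500/1.75 = 0.8571 → 0.86
T̂ = ρX + (1 − ρ)μ
  = 0.86 × 37.7 + 0.14 × 19.89
  = 32.422 + 2.7846
  = 35.207
  ≈ 35.21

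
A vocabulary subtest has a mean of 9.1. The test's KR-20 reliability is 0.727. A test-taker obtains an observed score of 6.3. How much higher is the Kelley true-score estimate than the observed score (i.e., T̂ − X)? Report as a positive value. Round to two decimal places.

T̂ = 0.727(6.3) + 0.273(9.1) = 4.5801 + 2.4843 = 7.0644 → 7.064
T̂ − X = 7.064 − 6.3 = 0.764 → 0.76

0.76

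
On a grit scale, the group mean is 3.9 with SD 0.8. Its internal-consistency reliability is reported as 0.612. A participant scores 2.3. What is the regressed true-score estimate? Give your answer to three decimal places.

2.921

T̂ = ρX + (1 − ρ)μ
  = 0.612 × 2.3 + 0.388 × 3.9
  = 1.4076 + 1.5132
  = 2.9208
  ≈ 2.921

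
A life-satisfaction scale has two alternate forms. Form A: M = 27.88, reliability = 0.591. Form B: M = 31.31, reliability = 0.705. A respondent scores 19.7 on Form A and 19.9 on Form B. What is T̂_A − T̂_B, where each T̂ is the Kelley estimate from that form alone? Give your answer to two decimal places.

T̂_A = 0.591(19.7) + 0.409(27.88) = 23.0456
T̂_B = 0.705(19.9) + 0.295(31.31) = 23.2660
T̂_A − T̂_B = -0.2203

-0.22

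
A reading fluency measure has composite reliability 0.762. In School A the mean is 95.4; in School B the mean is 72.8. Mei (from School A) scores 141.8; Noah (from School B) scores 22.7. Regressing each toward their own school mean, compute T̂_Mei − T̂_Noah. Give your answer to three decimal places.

96.133

T̂_Mei = 0.762(141.8) + 0.238(95.4) = 130.75680
T̂_Noah = 0.762(22.7) + 0.238(72.8) = 34.62380
Difference = 130.75680 − 34.62380 = 96.13300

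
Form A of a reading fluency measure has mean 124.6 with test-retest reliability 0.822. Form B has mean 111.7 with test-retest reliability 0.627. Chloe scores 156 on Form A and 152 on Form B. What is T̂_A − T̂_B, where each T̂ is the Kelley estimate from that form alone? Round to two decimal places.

T̂_A = 0.822(156) + 0.178(124.6) = 150.4108
T̂_B = 0.627(152) + 0.373(111.7) = 136.9681
T̂_A − T̂_B = 13.4427

13.44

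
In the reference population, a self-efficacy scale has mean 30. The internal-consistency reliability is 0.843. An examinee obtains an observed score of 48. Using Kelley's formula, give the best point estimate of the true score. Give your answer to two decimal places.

45.17

T̂ = 0.843(48) + 0.157(30) = 40.464 + 4.710 = 45.174 → 45.17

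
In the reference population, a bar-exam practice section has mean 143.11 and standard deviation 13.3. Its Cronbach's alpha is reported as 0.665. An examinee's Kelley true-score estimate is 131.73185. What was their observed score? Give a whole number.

T̂ = ρX + (1 − ρ)μ  ⇒  X = (T̂ − (1 − ρ)μ) / ρ
X = (131.73185 − 0.335 × 143.11) / 0.665 = (131.73185 − 47.94185) / 0.665 = 83.79000 / 0.665 = 126.00

126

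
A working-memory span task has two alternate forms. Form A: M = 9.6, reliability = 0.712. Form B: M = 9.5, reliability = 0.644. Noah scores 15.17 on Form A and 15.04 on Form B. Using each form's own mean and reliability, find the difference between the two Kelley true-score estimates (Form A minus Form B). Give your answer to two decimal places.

0.50

T̂_A = 0.712(15.17) + 0.288(9.6) = 13.5658
T̂_B = 0.644(15.04) + 0.356(9.5) = 13.0678
T̂_A − T̂_B = 0.4981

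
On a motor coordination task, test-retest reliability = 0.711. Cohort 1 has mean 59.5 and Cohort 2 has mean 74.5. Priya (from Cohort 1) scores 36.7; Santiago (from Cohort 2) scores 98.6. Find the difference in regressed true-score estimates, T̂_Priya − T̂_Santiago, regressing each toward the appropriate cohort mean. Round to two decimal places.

-48.35

T̂_Priya = 0.711(36.7) + 0.289(59.5) = 43.2892
T̂_Santiago = 0.711(98.6) + 0.289(74.5) = 91.6351
Difference = 43.2892 − 91.6351 = -48.3459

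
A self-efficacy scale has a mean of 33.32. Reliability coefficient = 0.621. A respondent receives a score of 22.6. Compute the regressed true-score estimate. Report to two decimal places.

T̂ = ρX + (1 − ρ)μ
  = 0.621 × 22.6 + 0.379 × 33.32
  = 14.0346 + 12.62828
  = 26.663
  ≈ 26.66

26.66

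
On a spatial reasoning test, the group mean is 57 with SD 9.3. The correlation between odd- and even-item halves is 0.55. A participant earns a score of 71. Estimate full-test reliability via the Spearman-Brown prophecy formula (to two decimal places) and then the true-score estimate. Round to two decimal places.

Spearman-Brown: ρ = 2r/(1 + r) = 2(0.55)/(1 + 0.55) = 1.100/1.55 = 0.7097 → 0.71
Kelley's formula gives T̂ = 0.71·71 + 0.29·57 = 50.41 + 16.53 = 66.940.

66.94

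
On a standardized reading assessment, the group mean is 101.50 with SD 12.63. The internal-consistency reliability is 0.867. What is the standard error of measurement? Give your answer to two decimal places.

4.61

SEM = SD · √(1 − ρ) = 12.63 × √0.133 = 12.63 × 0.3647 = 4.606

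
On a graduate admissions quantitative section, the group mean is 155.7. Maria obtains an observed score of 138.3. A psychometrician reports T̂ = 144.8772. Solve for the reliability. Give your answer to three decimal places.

T̂ = ρX + (1 − ρ)μ  ⇒  T̂ − μ = ρ(X − μ)
ρ = (T̂ − μ)/(X − μ) = (144.8772 − 155.7) / (138.3 − 155.7) = -10.8228 / -17.4 = 0.62200

0.622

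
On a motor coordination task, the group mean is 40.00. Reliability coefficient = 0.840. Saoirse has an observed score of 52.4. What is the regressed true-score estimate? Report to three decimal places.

50.416

T̂ = ρX + (1 − ρ)μ
  = 0.840 × 52.4 + 0.160 × 40.00
  = 44.0160 + 6.40000
  = 50.4160
  ≈ 50.416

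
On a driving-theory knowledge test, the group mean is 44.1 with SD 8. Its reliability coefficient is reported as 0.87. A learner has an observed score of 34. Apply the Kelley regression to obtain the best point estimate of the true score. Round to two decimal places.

35.31

T̂ = ρX + (1 − ρ)μ
  = 0.87 × 34 + 0.13 × 44.1
  = 29.58 + 5.733
  = 35.313
  ≈ 35.31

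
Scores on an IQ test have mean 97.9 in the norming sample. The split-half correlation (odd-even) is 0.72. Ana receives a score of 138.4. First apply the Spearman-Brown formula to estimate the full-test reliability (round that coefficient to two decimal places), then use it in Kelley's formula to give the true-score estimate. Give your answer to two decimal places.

131.92

Spearman-Brown: ρ = 2r/(1 + r) = 2(0.72)/(1 + 0.72) = 1.440/1.72 = 0.8372 → 0.84
T̂ = 0.84(138.4) + 0.16(97.9) = 116.256 + 15.664 = 131.920 → 131.92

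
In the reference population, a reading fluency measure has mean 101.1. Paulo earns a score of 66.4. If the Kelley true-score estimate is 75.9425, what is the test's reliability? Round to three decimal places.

0.725

T̂ = ρX + (1 − ρ)μ  ⇒  T̂ − μ = ρ(X − μ)
ρ = (T̂ − μ)/(X − μ) = (75.9425 − 101.1) / (66.4 − 101.1) = -25.1575 / -34.7 = 0.72500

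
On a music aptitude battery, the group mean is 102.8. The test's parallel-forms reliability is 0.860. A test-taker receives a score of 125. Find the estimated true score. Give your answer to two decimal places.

Weight the observed score by reliability and the mean by (1 − reliability): T̂ = 0.860·125 + 0.140·102.8 = 107.500 + 14.3920 = 121.892.

121.89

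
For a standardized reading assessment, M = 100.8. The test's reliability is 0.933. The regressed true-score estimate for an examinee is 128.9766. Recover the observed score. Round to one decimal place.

131.0

T̂ = ρX + (1 − ρ)μ  ⇒  X = (T̂ − (1 − ρ)μ) / ρ
X = (128.9766 − 0.067 × 100.8) / 0.933 = (128.9766 − 6.7536) / 0.933 = 122.2230 / 0.933 = 131.000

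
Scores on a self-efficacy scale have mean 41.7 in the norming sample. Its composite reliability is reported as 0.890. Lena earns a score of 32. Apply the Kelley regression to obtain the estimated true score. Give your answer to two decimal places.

T̂ = ρX + (1 − ρ)μ
  = 0.890 × 32 + 0.110 × 41.7
  = 28.480 + 4.5870
  = 33.067
  ≈ 33.07

33.07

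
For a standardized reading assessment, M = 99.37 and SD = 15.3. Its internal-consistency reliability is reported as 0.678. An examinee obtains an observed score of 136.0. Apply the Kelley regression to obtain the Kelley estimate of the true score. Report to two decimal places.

Regress the observed score toward the mean by the unreliability: T̂ = 0.678·136.0 + 0.322·99.37 = 92.2080 + 31.99714 = 124.205.

124.21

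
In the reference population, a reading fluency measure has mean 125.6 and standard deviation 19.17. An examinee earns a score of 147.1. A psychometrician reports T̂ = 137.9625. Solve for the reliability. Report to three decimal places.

T̂ = ρX + (1 − ρ)μ  ⇒  T̂ − μ = ρ(X − μ)
ρ = (T̂ − μ)/(X − μ) = (137.9625 − 125.6) / (147.1 − 125.6) = 12.3625 / 21.5 = 0.57500

0.575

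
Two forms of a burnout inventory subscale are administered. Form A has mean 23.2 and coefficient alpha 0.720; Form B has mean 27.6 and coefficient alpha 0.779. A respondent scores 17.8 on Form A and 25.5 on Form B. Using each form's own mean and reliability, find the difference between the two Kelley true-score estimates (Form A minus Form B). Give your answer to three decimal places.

T̂_A = 0.720(17.8) + 0.280(23.2) = 19.31200
T̂_B = 0.779(25.5) + 0.221(27.6) = 25.96410
T̂_A − T̂_B = -6.65210

-6.652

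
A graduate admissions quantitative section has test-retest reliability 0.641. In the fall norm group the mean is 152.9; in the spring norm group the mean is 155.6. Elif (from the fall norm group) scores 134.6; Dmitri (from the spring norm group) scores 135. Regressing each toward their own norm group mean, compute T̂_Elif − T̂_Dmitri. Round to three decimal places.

-1.226

T̂_Elif = 0.641(134.6) + 0.359(152.9) = 141.16970
T̂_Dmitri = 0.641(135) + 0.359(155.6) = 142.39540
Difference = 141.16970 − 142.39540 = -1.22570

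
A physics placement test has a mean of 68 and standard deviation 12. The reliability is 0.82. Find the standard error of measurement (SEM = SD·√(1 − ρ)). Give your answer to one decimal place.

5.1

SEM = SD · √(1 − ρ) = 12 × √0.18 = 12 × 0.4243 = 5.091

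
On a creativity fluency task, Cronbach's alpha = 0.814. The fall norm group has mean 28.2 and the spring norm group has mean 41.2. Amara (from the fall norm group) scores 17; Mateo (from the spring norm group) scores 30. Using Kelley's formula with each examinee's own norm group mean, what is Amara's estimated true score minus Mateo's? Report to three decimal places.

-13.000

T̂_Amara = 0.814(17) + 0.186(28.2) = 19.08320
T̂_Mateo = 0.814(30) + 0.186(41.2) = 32.08320
Difference = 19.08320 − 32.08320 = -13.00000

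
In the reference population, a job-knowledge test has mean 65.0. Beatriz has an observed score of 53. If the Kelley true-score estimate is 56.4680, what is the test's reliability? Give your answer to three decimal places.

T̂ = ρX + (1 − ρ)μ  ⇒  T̂ − μ = ρ(X − μ)
ρ = (T̂ − μ)/(X − μ) = (56.4680 − 65.0) / (53 − 65.0) = -8.5320 / -12.0 = 0.71100

0.711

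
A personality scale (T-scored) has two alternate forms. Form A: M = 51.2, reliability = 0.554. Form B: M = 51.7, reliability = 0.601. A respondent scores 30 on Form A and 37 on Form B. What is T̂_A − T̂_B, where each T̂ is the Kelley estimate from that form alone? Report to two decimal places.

T̂_A = 0.554(30) + 0.446(51.2) = 39.4552
T̂_B = 0.601(37) + 0.399(51.7) = 42.8653
T̂_A − T̂_B = -3.4101

-3.41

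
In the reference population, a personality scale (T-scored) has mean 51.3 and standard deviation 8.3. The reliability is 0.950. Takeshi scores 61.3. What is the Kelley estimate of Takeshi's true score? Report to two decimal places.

60.80

T̂ = ρX + (1 − ρ)μ
  = 0.950 × 61.3 + 0.050 × 51.3
  = 58.2350 + 2.5650
  = 60.800
  ≈ 60.80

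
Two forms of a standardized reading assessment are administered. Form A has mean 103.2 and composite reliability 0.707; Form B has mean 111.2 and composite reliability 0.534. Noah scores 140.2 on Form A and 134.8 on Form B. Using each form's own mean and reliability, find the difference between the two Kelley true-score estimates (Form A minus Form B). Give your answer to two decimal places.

T̂_A = 0.707(140.2) + 0.293(103.2) = 129.3590
T̂_B = 0.534(134.8) + 0.466(111.2) = 123.8024
T̂_A − T̂_B = 5.5566

5.56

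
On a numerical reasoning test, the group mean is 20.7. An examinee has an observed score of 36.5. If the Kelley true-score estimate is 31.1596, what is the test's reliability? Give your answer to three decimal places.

0.662

T̂ = ρX + (1 − ρ)μ  ⇒  T̂ − μ = ρ(X − μ)
ρ = (T̂ − μ)/(X − μ) = (31.1596 − 20.7) / (36.5 − 20.7) = 10.4596 / 15.8 = 0.66200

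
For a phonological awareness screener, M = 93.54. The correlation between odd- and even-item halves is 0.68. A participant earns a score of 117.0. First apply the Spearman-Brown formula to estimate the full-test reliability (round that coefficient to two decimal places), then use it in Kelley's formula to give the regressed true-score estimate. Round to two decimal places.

Spearman-Brown: ρ = 2r/(1 + r) = 2(0.68)/(1 + 0.68) = 1.360/1.68 = 0.8095 → 0.81
T̂ = ρX + (1 − ρ)μ
  = 0.81 × 117.0 + 0.19 × 93.54
  = 94.770 + 17.7726
  = 112.543
  ≈ 112.54

112.54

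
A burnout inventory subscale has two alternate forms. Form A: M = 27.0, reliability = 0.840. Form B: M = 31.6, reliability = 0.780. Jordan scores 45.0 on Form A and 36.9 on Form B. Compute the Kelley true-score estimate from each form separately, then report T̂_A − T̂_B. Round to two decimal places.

6.39

T̂_A = 0.840(45.0) + 0.160(27.0) = 42.1200
T̂_B = 0.780(36.9) + 0.220(31.6) = 35.7340
T̂_A − T̂_B = 6.3860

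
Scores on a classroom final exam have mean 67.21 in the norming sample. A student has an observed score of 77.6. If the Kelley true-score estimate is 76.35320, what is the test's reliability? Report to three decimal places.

0.880

T̂ = ρX + (1 − ρ)μ  ⇒  T̂ − μ = ρ(X − μ)
ρ = (T̂ − μ)/(X − μ) = (76.35320 − 67.21) / (77.6 − 67.21) = 9.14320 / 10.39 = 0.88000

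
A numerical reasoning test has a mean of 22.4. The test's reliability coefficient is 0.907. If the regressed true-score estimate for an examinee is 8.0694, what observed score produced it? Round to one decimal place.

T̂ = ρX + (1 − ρ)μ  ⇒  X = (T̂ − (1 − ρ)μ) / ρ
X = (8.0694 − 0.093 × 22.4) / 0.907 = (8.0694 − 2.0832) / 0.907 = 5.9862 / 0.907 = 6.600

6.6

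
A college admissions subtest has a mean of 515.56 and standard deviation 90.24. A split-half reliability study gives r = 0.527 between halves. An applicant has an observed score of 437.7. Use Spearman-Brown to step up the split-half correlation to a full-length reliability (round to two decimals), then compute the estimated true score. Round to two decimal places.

Spearman-Brown: ρ = 2r/(1 + r) = 2(0.527)/(1 + 0.527) = 1.0540/1.527 = 0.6902 → 0.69
Kelley's formula gives T̂ = 0.69·437.7 + 0.31·515.56 = 302.013 + 159.8236 = 461.837.

461.84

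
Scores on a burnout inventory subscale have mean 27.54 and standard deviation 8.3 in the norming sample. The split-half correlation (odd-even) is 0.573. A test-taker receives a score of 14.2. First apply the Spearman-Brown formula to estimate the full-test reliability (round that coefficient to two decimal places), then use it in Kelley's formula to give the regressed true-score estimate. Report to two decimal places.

17.80

Spearman-Brown: ρ = 2r/(1 + r) = 2(0.573)/(1 + 0.573) = 1.1460/1.573 = 0.7285 → 0.73
T̂ = ρX + (1 − ρ)μ
  = 0.73 × 14.2 + 0.27 × 27.54
  = 10.366 + 7.4358
  = 17.802
  ≈ 17.80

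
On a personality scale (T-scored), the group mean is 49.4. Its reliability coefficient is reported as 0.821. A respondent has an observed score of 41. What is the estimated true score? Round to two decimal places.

T̂ = 0.821(41) + 0.179(49.4) = 33.661 + 8.8426 = 42.504 → 42.50

42.50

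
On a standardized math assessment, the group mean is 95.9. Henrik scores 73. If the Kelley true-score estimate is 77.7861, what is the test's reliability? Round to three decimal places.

0.791

T̂ = ρX + (1 − ρ)μ  ⇒  T̂ − μ = ρ(X − μ)
ρ = (T̂ − μ)/(X − μ) = (77.7861 − 95.9) / (73 − 95.9) = -18.1139 / -22.9 = 0.79100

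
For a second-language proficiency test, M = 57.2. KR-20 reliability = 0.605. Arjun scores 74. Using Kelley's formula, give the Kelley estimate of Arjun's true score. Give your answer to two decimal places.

67.36

T̂ = ρX + (1 − ρ)μ
  = 0.605 × 74 + 0.395 × 57.2
  = 44.770 + 22.5940
  = 67.364
  ≈ 67.36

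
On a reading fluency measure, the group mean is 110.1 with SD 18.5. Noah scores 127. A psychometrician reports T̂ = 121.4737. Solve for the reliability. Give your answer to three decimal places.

0.673

T̂ = ρX + (1 − ρ)μ  ⇒  T̂ − μ = ρ(X − μ)
ρ = (T̂ − μ)/(X − μ) = (121.4737 − 110.1) / (127 − 110.1) = 11.3737 / 16.9 = 0.67300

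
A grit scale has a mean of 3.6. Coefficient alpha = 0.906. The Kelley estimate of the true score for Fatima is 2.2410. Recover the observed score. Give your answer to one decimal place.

2.1

T̂ = ρX + (1 − ρ)μ  ⇒  X = (T̂ − (1 − ρ)μ) / ρ
X = (2.2410 − 0.094 × 3.6) / 0.906 = (2.2410 − 0.3384) / 0.906 = 1.9026 / 0.906 = 2.100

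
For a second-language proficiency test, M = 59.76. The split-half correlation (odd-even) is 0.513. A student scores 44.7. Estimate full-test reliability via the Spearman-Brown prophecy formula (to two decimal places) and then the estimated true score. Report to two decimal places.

Spearman-Brown: ρ = 2r/(1 + r) = 2(0.513)/(1 + 0.513) = 1.0260/1.513 = 0.6781 → 0.68
Kelley's formula gives T̂ = 0.68·44.7 + 0.32·59.76 = 30.396 + 19.1232 = 49.519.

49.52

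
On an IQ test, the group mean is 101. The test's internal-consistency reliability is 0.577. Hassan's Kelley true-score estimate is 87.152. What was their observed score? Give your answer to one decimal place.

T̂ = ρX + (1 − ρ)μ  ⇒  X = (T̂ − (1 − ρ)μ) / ρ
X = (87.152 − 0.423 × 101) / 0.577 = (87.152 − 42.723) / 0.577 = 44.429 / 0.577 = 77.000

77.0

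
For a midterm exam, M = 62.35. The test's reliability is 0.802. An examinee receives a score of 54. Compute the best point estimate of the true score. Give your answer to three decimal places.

55.653

T̂ = ρX + (1 − ρ)μ
  = 0.802 × 54 + 0.198 × 62.35
  = 43.308 + 12.34530
  = 55.6533
  ≈ 55.653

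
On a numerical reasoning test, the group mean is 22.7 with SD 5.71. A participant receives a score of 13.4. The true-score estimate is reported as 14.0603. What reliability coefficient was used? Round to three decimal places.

0.929

T̂ = ρX + (1 − ρ)μ  ⇒  T̂ − μ = ρ(X − μ)
ρ = (T̂ − μ)/(X − μ) = (14.0603 − 22.7) / (13.4 − 22.7) = -8.6397 / -9.3 = 0.92900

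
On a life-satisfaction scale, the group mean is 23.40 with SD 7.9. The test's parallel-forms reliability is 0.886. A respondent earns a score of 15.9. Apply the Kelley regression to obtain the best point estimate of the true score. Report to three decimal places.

Regress the observed score toward the mean by the unreliability: T̂ = 0.886·15.9 + 0.114·23.40 = 14.0874 + 2.66760 = 16.7550.

16.755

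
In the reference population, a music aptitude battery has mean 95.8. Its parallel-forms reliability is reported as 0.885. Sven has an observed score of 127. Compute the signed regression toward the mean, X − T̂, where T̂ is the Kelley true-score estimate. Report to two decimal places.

T̂ = 0.885(127) + 0.115(95.8) = 112.395 + 11.0170 = 123.4120 → 123.412
X − T̂ = 127 − 123.412 = 3.588 → 3.59

3.59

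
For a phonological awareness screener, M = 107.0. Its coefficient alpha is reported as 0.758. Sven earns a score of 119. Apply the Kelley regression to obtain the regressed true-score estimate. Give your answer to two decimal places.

Kelley's formula gives T̂ = 0.758·119 + 0.242·107.0 = 90.202 + 25.8940 = 116.096.

116.10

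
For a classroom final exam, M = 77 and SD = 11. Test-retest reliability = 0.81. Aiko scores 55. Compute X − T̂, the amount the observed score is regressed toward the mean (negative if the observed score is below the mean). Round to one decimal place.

-4.2

T̂ = 0.81(55) + 0.19(77) = 44.55 + 14.63 = 59.180 → 59.18
X − T̂ = 55 − 59.18 = -4.18 → -4.2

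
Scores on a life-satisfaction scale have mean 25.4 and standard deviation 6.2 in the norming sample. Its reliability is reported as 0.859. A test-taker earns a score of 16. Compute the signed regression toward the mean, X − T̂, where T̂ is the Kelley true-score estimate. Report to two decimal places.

Weight the observed score by reliability and the mean by (1 − reliability): T̂ = 0.859·16 + 0.141·25.4 = 13.744 + 3.5814 = 17.3254.
X − T̂ = 16 − 17.325 = -1.325 → -1.33

-1.33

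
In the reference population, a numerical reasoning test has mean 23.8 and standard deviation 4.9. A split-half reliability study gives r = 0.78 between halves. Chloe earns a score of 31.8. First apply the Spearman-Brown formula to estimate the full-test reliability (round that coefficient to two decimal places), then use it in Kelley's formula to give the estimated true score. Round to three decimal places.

Spearman-Brown: ρ = 2r/(1 + r) = 2(0.78)/(1 + 0.78) = 1.560/1.78 = 0.8764 → 0.88
T̂ = ρX + (1 − ρ)μ
  = 0.88 × 31.8 + 0.12 × 23.8
  = 27.984 + 2.856
  = 30.8400
  ≈ 30.840

30.840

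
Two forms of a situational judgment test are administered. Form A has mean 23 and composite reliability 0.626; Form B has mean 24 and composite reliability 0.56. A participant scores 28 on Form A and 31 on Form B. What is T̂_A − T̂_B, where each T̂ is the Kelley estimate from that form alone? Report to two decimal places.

T̂_A = 0.626(28) + 0.374(23) = 26.1300
T̂_B = 0.56(31) + 0.44(24) = 27.9200
T̂_A − T̂_B = -1.7900

-1.79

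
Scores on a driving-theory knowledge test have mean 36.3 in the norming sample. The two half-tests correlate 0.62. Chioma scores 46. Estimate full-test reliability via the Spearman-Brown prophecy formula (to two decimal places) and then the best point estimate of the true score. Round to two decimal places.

43.77

Spearman-Brown: ρ = 2r/(1 + r) = 2(0.62)/(1 + 0.62) = 1.240/1.62 = 0.7654 → 0.77
T̂ = ρX + (1 − ρ)μ
  = 0.77 × 46 + 0.23 × 36.3
  = 35.42 + 8.349
  = 43.769
  ≈ 43.77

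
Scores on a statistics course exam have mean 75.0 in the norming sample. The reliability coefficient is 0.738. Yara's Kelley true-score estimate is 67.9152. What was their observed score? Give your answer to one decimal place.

65.4

T̂ = ρX + (1 − ρ)μ  ⇒  X = (T̂ − (1 − ρ)μ) / ρ
X = (67.9152 − 0.262 × 75.0) / 0.738 = (67.9152 − 19.6500) / 0.738 = 48.2652 / 0.738 = 65.400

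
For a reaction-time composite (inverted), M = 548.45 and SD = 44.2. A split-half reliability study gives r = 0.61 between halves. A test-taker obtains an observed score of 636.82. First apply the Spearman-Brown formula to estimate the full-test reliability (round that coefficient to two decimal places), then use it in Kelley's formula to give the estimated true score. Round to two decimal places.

615.61

Spearman-Brown: ρ = 2r/(1 + r) = 2(0.61)/(1 + 0.61) = 1.220/1.61 = 0.7578 → 0.76
T̂ = 0.76(636.82) + 0.24(548.45) = 483.9832 + 131.6280 = 615.611 → 615.61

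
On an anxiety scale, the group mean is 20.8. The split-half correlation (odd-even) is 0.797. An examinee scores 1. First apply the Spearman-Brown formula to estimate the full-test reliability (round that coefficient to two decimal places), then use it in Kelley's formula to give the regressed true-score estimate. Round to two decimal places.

3.18

Spearman-Brown: ρ = 2r/(1 + r) = 2(0.797)/(1 + 0.797) = 1.5940/1.797 = 0.8870 → 0.89
T̂ = 0.89(1) + 0.11(20.8) = 0.89 + 2.288 = 3.178 → 3.18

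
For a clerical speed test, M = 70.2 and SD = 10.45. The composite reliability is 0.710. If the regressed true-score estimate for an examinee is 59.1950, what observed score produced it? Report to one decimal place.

54.7

T̂ = ρX + (1 − ρ)μ  ⇒  X = (T̂ − (1 − ρ)μ) / ρ
X = (59.1950 − 0.290 × 70.2) / 0.710 = (59.1950 − 20.3580) / 0.710 = 38.8370 / 0.710 = 54.700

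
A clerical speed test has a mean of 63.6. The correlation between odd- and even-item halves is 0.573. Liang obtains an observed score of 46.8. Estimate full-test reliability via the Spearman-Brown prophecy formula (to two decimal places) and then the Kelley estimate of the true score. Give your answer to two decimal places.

Spearman-Brown: ρ = 2r/(1 + r) = 2(0.573)/(1 + 0.573) = 1.1460/1.573 = 0.7285 → 0.73
Regress the observed score toward the mean by the unreliability: T̂ = 0.73·46.8 + 0.27·63.6 = 34.164 + 17.172 = 51.336.

51.34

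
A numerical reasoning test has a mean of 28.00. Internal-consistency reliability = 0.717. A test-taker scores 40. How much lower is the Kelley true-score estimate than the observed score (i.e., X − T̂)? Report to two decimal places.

T̂ = 0.717(40) + 0.283(28.00) = 28.680 + 7.92400 = 36.6040 → 36.604
X − T̂ = 40 − 36.604 = 3.396 → 3.40

3.40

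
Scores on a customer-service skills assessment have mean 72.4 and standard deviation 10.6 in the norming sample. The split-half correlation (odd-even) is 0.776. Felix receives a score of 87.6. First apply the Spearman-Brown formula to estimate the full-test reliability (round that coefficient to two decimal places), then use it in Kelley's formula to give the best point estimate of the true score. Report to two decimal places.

85.62

Spearman-Brown: ρ = 2r/(1 + r) = 2(0.776)/(1 + 0.776) = 1.5520/1.776 = 0.8739 → 0.87
Kelley's formula gives T̂ = 0.87·87.6 + 0.13·72.4 = 76.212 + 9.412 = 85.624.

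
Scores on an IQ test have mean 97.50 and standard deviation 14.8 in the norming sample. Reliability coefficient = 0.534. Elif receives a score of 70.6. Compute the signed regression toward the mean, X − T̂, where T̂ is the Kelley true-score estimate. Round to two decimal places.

-12.54

Regress the observed score toward the mean by the unreliability: T̂ = 0.534·70.6 + 0.466·97.50 = 37.7004 + 45.43500 = 83.1354.
X − T̂ = 70.6 − 83.135 = -12.535 → -12.54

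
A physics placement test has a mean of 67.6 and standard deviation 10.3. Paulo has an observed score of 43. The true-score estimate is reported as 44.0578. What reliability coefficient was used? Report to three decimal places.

0.957

T̂ = ρX + (1 − ρ)μ  ⇒  T̂ − μ = ρ(X − μ)
ρ = (T̂ − μ)/(X − μ) = (44.0578 − 67.6) / (43 − 67.6) = -23.5422 / -24.6 = 0.95700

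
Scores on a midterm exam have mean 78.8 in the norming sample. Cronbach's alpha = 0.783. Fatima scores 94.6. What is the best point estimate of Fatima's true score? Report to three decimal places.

91.171

T̂ = ρX + (1 − ρ)μ
  = 0.783 × 94.6 + 0.217 × 78.8
  = 74.0718 + 17.0996
  = 91.1714
  ≈ 91.171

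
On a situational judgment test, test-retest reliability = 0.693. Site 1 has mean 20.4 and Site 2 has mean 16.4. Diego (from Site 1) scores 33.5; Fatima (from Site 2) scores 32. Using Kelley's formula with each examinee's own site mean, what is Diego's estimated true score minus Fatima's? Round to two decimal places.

2.27

T̂_Diego = 0.693(33.5) + 0.307(20.4) = 29.4783
T̂_Fatima = 0.693(32) + 0.307(16.4) = 27.2108
Difference = 29.4783 − 27.2108 = 2.2675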